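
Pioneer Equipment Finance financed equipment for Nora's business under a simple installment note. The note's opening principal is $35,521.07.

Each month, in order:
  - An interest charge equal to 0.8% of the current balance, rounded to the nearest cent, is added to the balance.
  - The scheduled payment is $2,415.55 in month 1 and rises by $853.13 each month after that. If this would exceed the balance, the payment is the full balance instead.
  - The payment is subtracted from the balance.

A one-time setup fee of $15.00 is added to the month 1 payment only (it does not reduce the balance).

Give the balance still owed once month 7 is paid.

# | Opening | Interest | Payment | Fee | End bal
1 | $35,521.07 | $284.17 | $2,415.55 | $15.00 | $33,389.69
2 | $33,389.69 | $267.12 | $3,268.68 | — | $30,388.13
3 | $30,388.13 | $243.11 | $4,121.81 | — | $26,509.43
4 | $26,509.43 | $212.08 | $4,974.94 | — | $21,746.57
5 | $21,746.57 | $173.97 | $5,828.07 | — | $16,092.47
6 | $16,092.47 | $128.74 | $6,681.20 | — | $9,540.01
7 | $9,540.01 | $76.32 | $7,534.33 | — | $2,082.00

$2,082.00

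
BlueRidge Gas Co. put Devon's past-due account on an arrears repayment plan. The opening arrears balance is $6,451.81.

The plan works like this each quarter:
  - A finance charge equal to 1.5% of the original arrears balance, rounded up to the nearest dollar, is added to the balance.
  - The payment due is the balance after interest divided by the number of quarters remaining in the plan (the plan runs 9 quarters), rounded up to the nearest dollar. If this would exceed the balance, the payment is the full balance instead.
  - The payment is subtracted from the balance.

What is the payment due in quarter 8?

$894.00

Quarter 1: opening $6,451.81; interest $97.00 → $6,548.81; payment $728.00; balance $5,820.81
Quarter 2: opening $5,820.81; interest $97.00 → $5,917.81; payment $740.00; balance $5,177.81
Quarter 3: opening $5,177.81; interest $97.00 → $5,274.81; payment $754.00; balance $4,520.81
Quarter 4: opening $4,520.81; interest $97.00 → $4,617.81; payment $770.00; balance $3,847.81
Quarter 5: opening $3,847.81; interest $97.00 → $3,944.81; payment $789.00; balance $3,155.81
Quarter 6: opening $3,155.81; interest $97.00 → $3,252.81; payment $814.00; balance $2,438.81
Quarter 7: opening $2,438.81; interest $97.00 → $2,535.81; payment $846.00; balance $1,689.81
Quarter 8: opening $1,689.81; interest $97.00 → $1,786.81; payment $894.00; balance $892.81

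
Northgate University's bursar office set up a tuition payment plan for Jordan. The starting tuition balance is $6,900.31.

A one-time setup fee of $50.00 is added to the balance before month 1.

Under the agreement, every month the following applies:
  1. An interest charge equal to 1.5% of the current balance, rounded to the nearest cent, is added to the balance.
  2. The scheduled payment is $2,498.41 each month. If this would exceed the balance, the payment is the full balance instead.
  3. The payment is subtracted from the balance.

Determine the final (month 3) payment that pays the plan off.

$2,157.97

Month 1: opening $6,950.31; interest $104.25 → $7,054.56; payment $2,498.41; balance $4,556.15
Month 2: opening $4,556.15; interest $68.34 → $4,624.49; payment $2,498.41; balance $2,126.08
Month 3: opening $2,126.08; interest $31.89 → $2,157.97; payment $2,157.97; balance $0.00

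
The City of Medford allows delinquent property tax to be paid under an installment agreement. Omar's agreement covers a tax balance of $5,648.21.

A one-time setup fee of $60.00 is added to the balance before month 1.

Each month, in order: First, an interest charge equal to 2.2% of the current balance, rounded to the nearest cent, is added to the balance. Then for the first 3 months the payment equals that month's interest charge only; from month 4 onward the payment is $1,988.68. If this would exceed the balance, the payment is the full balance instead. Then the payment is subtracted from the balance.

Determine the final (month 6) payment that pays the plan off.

# | Opening | Interest | Payment | End bal
1 | $5,708.21 | $125.58 | $125.58 | $5,708.21
2 | $5,708.21 | $125.58 | $125.58 | $5,708.21
3 | $5,708.21 | $125.58 | $125.58 | $5,708.21
4 | $5,708.21 | $125.58 | $1,988.68 | $3,845.11
5 | $3,845.11 | $84.59 | $1,988.68 | $1,941.02
6 | $1,941.02 | $42.70 | $1,983.72 | $0.00

$1,983.72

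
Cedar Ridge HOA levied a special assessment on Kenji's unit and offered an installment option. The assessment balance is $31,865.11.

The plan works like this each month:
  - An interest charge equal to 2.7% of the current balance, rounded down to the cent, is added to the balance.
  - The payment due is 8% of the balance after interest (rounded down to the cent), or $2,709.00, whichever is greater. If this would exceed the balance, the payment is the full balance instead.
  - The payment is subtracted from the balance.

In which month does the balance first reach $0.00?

# | Opening | Interest | Payment | End bal
1 | $31,865.11 | $860.35 | $2,709.00 | $30,016.46
2 | $30,016.46 | $810.44 | $2,709.00 | $28,117.90
3 | $28,117.90 | $759.18 | $2,709.00 | $26,168.08
4 | $26,168.08 | $706.53 | $2,709.00 | $24,165.61
5 | $24,165.61 | $652.47 | $2,709.00 | $22,109.08
6 | $22,109.08 | $596.94 | $2,709.00 | $19,997.02
7 | $19,997.02 | $539.91 | $2,709.00 | $17,827.93
8 | $17,827.93 | $481.35 | $2,709.00 | $15,600.28
9 | $15,600.28 | $421.20 | $2,709.00 | $13,312.48
10 | $13,312.48 | $359.43 | $2,709.00 | $10,962.91
11 | $10,962.91 | $295.99 | $2,709.00 | $8,549.90
12 | $8,549.90 | $230.84 | $2,709.00 | $6,071.74
13 | $6,071.74 | $163.93 | $2,709.00 | $3,526.67
14 | $3,526.67 | $95.22 | $2,709.00 | $912.89
15 | $912.89 | $24.64 | $937.53 | $0.00
Balance reaches $0.00 in month 15.

15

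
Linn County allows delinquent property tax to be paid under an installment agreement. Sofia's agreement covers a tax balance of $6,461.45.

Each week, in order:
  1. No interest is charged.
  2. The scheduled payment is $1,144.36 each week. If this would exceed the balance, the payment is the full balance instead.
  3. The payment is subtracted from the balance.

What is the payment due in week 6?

$739.65

Week 1: $6,461.45 − $1,144.36 → $5,317.09
Week 2: $5,317.09 − $1,144.36 → $4,172.73
Week 3: $4,172.73 − $1,144.36 → $3,028.37
Week 4: $3,028.37 − $1,144.36 → $1,884.01
Week 5: $1,884.01 − $1,144.36 → $739.65
Week 6: $739.65 − $739.65 → $0.00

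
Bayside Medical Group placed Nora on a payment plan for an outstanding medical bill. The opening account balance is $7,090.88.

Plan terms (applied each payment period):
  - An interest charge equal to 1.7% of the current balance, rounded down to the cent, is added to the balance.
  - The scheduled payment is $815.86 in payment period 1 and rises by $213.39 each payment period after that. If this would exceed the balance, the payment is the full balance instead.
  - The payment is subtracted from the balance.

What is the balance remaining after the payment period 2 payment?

$5,475.03

Payment period 1: opening $7,090.88; interest $120.54 → $7,211.42; payment $815.86; balance $6,395.56
Payment period 2: opening $6,395.56; interest $108.72 → $6,504.28; payment $1,029.25; balance $5,475.03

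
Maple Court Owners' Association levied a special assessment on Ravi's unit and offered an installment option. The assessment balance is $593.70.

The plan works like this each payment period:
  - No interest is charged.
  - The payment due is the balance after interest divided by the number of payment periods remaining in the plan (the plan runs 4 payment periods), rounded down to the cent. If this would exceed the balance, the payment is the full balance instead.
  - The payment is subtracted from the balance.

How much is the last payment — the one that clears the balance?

$148.43

Payment period 1: opening $593.70; payment $148.42; balance $445.28
Payment period 2: opening $445.28; payment $148.42; balance $296.86
Payment period 3: opening $296.86; payment $148.43; balance $148.43
Payment period 4: opening $148.43; payment $148.43; balance $0.00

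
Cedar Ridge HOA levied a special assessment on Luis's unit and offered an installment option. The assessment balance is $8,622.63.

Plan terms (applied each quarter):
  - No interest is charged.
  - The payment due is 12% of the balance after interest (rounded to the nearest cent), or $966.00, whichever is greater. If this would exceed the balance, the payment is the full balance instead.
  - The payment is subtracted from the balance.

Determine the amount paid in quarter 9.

Quarter 1: $8,622.63 − $1,034.72 → $7,587.91
Quarter 2: $7,587.91 − $966.00 → $6,621.91
Quarter 3: $6,621.91 − $966.00 → $5,655.91
Quarter 4: $5,655.91 − $966.00 → $4,689.91
Quarter 5: $4,689.91 − $966.00 → $3,723.91
Quarter 6: $3,723.91 − $966.00 → $2,757.91
Quarter 7: $2,757.91 − $966.00 → $1,791.91
Quarter 8: $1,791.91 − $966.00 → $825.91
Quarter 9: $825.91 − $825.91 → $0.00

$825.91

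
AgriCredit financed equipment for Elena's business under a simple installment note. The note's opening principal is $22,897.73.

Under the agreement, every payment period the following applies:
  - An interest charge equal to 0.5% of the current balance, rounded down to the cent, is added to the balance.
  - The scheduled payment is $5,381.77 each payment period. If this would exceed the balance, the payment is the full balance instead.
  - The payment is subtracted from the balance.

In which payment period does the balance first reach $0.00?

# | Opening | Interest | Payment | End bal
1 | $22,897.73 | $114.48 | $5,381.77 | $17,630.44
2 | $17,630.44 | $88.15 | $5,381.77 | $12,336.82
3 | $12,336.82 | $61.68 | $5,381.77 | $7,016.73
4 | $7,016.73 | $35.08 | $5,381.77 | $1,670.04
5 | $1,670.04 | $8.35 | $1,678.39 | $0.00
Balance reaches $0.00 in payment period 5.

5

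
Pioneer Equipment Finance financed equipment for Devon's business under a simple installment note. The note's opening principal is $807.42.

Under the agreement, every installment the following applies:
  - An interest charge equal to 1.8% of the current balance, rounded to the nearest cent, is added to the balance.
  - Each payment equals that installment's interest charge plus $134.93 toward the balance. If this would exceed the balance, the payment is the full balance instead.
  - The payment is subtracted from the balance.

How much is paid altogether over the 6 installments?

Installment 1: $807.42 +$14.53 interest = $821.95; pay $149.46 → $672.49
Installment 2: $672.49 +$12.10 interest = $684.59; pay $147.03 → $537.56
Installment 3: $537.56 +$9.68 interest = $547.24; pay $144.61 → $402.63
Installment 4: $402.63 +$7.25 interest = $409.88; pay $142.18 → $267.70
Installment 5: $267.70 +$4.82 interest = $272.52; pay $139.75 → $132.77
Installment 6: $132.77 +$2.39 interest = $135.16; pay $135.16 → $0.00
Total paid: $858.19

$858.19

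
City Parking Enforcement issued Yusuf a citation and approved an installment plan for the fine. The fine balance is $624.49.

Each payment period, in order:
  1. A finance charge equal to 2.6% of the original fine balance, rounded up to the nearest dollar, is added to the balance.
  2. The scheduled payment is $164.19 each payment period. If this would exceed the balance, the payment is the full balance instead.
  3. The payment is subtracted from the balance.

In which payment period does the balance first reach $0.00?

Payment period 1: opening $624.49; interest $17.00 → $641.49; payment $164.19; balance $477.30
Payment period 2: opening $477.30; interest $17.00 → $494.30; payment $164.19; balance $330.11
Payment period 3: opening $330.11; interest $17.00 → $347.11; payment $164.19; balance $182.92
Payment period 4: opening $182.92; interest $17.00 → $199.92; payment $164.19; balance $35.73
Payment period 5: opening $35.73; interest $17.00 → $52.73; payment $52.73; balance $0.00
Balance reaches $0.00 in payment period 5.

5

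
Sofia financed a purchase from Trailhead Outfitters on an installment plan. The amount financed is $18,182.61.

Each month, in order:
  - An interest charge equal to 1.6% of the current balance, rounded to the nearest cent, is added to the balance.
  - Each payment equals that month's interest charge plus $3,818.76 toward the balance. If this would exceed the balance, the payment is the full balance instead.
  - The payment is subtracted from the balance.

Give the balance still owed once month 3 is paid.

$6,726.33

Month 1: opening $18,182.61; interest $290.92 → $18,473.53; payment $4,109.68; balance $14,363.85
Month 2: opening $14,363.85; interest $229.82 → $14,593.67; payment $4,048.58; balance $10,545.09
Month 3: opening $10,545.09; interest $168.72 → $10,713.81; payment $3,987.48; balance $6,726.33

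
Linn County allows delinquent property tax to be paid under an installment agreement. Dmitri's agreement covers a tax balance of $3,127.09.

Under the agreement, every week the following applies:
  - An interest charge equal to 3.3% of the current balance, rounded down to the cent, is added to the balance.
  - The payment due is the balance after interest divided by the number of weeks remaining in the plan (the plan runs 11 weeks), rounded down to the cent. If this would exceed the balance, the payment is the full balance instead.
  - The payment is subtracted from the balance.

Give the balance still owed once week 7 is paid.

$1,427.28

Week 1: opening $3,127.09; interest $103.19 → $3,230.28; payment $293.66; balance $2,936.62
Week 2: opening $2,936.62; interest $96.90 → $3,033.52; payment $303.35; balance $2,730.17
Week 3: opening $2,730.17; interest $90.09 → $2,820.26; payment $313.36; balance $2,506.90
Week 4: opening $2,506.90; interest $82.72 → $2,589.62; payment $323.70; balance $2,265.92
Week 5: opening $2,265.92; interest $74.77 → $2,340.69; payment $334.38; balance $2,006.31
Week 6: opening $2,006.31; interest $66.20 → $2,072.51; payment $345.41; balance $1,727.10
Week 7: opening $1,727.10; interest $56.99 → $1,784.09; payment $356.81; balance $1,427.28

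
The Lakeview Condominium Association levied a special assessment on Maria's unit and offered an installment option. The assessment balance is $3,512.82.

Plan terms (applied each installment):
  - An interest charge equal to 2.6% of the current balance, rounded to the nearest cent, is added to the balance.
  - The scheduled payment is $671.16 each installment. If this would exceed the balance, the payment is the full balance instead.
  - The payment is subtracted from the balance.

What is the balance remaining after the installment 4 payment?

$1,101.48

Installment 1: opening $3,512.82; interest $91.33 → $3,604.15; payment $671.16; balance $2,932.99
Installment 2: opening $2,932.99; interest $76.26 → $3,009.25; payment $671.16; balance $2,338.09
Installment 3: opening $2,338.09; interest $60.79 → $2,398.88; payment $671.16; balance $1,727.72
Installment 4: opening $1,727.72; interest $44.92 → $1,772.64; payment $671.16; balance $1,101.48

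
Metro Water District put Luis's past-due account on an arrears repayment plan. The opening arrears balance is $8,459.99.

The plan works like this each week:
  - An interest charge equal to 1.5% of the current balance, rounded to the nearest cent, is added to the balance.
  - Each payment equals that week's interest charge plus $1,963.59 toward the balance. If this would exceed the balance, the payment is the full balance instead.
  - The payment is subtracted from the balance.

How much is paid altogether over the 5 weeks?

$8,799.95

Week 1: $8,459.99 +$126.90 interest = $8,586.89; pay $2,090.49 → $6,496.40
Week 2: $6,496.40 +$97.45 interest = $6,593.85; pay $2,061.04 → $4,532.81
Week 3: $4,532.81 +$67.99 interest = $4,600.80; pay $2,031.58 → $2,569.22
Week 4: $2,569.22 +$38.54 interest = $2,607.76; pay $2,002.13 → $605.63
Week 5: $605.63 +$9.08 interest = $614.71; pay $614.71 → $0.00
Total paid: $8,799.95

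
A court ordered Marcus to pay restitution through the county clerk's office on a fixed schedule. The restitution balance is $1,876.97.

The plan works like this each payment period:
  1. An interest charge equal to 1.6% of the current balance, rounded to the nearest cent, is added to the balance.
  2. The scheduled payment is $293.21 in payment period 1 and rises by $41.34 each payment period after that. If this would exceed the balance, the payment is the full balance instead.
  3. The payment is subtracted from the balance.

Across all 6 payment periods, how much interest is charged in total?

$102.27

Payment period 1: opening $1,876.97; interest $30.03 → $1,907.00; payment $293.21; balance $1,613.79
Payment period 2: opening $1,613.79; interest $25.82 → $1,639.61; payment $334.55; balance $1,305.06
Payment period 3: opening $1,305.06; interest $20.88 → $1,325.94; payment $375.89; balance $950.05
Payment period 4: opening $950.05; interest $15.20 → $965.25; payment $417.23; balance $548.02
Payment period 5: opening $548.02; interest $8.77 → $556.79; payment $458.57; balance $98.22
Payment period 6: opening $98.22; interest $1.57 → $99.79; payment $99.79; balance $0.00
Total interest: $30.03 + $25.82 + $20.88 + $15.20 + $8.77 + $1.57 = $102.27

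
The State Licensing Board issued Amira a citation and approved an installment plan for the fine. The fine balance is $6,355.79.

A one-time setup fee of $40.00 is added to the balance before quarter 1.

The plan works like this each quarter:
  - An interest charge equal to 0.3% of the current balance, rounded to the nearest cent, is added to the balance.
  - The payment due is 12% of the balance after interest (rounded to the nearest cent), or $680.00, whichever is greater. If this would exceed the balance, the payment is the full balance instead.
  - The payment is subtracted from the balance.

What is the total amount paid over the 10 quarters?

Quarter 1: opening $6,395.79; interest $19.19 → $6,414.98; payment $769.80; balance $5,645.18
Quarter 2: opening $5,645.18; interest $16.94 → $5,662.12; payment $680.00; balance $4,982.12
Quarter 3: opening $4,982.12; interest $14.95 → $4,997.07; payment $680.00; balance $4,317.07
Quarter 4: opening $4,317.07; interest $12.95 → $4,330.02; payment $680.00; balance $3,650.02
Quarter 5: opening $3,650.02; interest $10.95 → $3,660.97; payment $680.00; balance $2,980.97
Quarter 6: opening $2,980.97; interest $8.94 → $2,989.91; payment $680.00; balance $2,309.91
Quarter 7: opening $2,309.91; interest $6.93 → $2,316.84; payment $680.00; balance $1,636.84
Quarter 8: opening $1,636.84; interest $4.91 → $1,641.75; payment $680.00; balance $961.75
Quarter 9: opening $961.75; interest $2.89 → $964.64; payment $680.00; balance $284.64
Quarter 10: opening $284.64; interest $0.85 → $285.49; payment $285.49; balance $0.00
Total paid: $6,495.29

$6,495.29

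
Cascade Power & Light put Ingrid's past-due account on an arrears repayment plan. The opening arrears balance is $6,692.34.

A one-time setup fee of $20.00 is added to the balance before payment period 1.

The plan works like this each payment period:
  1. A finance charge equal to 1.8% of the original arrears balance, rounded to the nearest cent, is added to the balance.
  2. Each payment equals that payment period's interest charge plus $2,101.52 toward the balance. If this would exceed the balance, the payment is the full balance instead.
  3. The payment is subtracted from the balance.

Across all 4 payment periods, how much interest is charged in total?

$481.84

# | Opening | Interest | Payment | End bal
1 | $6,712.34 | $120.46 | $2,221.98 | $4,610.82
2 | $4,610.82 | $120.46 | $2,221.98 | $2,509.30
3 | $2,509.30 | $120.46 | $2,221.98 | $407.78
4 | $407.78 | $120.46 | $528.24 | $0.00
Total interest: $120.46 + $120.46 + $120.46 + $120.46 = $481.84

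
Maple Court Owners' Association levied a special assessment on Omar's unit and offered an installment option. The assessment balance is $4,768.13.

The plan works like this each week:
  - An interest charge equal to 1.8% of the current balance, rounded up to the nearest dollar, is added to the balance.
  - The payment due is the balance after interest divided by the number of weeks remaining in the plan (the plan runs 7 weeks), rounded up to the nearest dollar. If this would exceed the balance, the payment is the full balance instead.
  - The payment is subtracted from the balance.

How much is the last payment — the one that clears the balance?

# | Opening | Interest | Payment | End bal
1 | $4,768.13 | $86.00 | $694.00 | $4,160.13
2 | $4,160.13 | $75.00 | $706.00 | $3,529.13
3 | $3,529.13 | $64.00 | $719.00 | $2,874.13
4 | $2,874.13 | $52.00 | $732.00 | $2,194.13
5 | $2,194.13 | $40.00 | $745.00 | $1,489.13
6 | $1,489.13 | $27.00 | $759.00 | $757.13
7 | $757.13 | $14.00 | $771.13 | $0.00

$771.13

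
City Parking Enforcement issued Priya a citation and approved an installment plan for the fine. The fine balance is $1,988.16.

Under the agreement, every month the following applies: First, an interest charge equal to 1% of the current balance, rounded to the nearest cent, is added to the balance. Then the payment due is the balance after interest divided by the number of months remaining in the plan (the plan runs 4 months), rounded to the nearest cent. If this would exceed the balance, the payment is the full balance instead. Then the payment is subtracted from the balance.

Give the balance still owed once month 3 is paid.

Month 1: opening $1,988.16; interest $19.88 → $2,008.04; payment $502.01; balance $1,506.03
Month 2: opening $1,506.03; interest $15.06 → $1,521.09; payment $507.03; balance $1,014.06
Month 3: opening $1,014.06; interest $10.14 → $1,024.20; payment $512.10; balance $512.10

$512.10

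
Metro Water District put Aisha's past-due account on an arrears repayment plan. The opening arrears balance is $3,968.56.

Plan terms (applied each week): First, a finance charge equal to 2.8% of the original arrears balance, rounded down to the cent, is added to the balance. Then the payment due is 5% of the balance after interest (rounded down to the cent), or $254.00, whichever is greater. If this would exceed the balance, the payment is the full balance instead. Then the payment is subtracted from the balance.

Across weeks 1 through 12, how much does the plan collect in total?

$3,048.00

# | Opening | Interest | Payment | End bal
1 | $3,968.56 | $111.11 | $254.00 | $3,825.67
2 | $3,825.67 | $111.11 | $254.00 | $3,682.78
3 | $3,682.78 | $111.11 | $254.00 | $3,539.89
4 | $3,539.89 | $111.11 | $254.00 | $3,397.00
5 | $3,397.00 | $111.11 | $254.00 | $3,254.11
6 | $3,254.11 | $111.11 | $254.00 | $3,111.22
7 | $3,111.22 | $111.11 | $254.00 | $2,968.33
8 | $2,968.33 | $111.11 | $254.00 | $2,825.44
9 | $2,825.44 | $111.11 | $254.00 | $2,682.55
10 | $2,682.55 | $111.11 | $254.00 | $2,539.66
11 | $2,539.66 | $111.11 | $254.00 | $2,396.77
12 | $2,396.77 | $111.11 | $254.00 | $2,253.88
Total paid: $3,048.00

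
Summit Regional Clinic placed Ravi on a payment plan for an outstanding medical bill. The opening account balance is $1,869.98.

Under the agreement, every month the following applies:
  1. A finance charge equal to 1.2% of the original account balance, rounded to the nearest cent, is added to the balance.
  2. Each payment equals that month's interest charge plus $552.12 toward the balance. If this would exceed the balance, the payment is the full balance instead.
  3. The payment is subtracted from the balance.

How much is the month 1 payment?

Month 1: opening $1,869.98; interest $22.44 → $1,892.42; payment $574.56; balance $1,317.86

$574.56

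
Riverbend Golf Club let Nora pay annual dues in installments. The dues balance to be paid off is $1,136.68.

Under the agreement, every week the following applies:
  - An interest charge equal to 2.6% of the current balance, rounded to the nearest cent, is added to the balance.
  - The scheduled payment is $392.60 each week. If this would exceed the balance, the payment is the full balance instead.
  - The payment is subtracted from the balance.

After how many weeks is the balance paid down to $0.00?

4

Week 1: $1,136.68 +$29.55 interest = $1,166.23; pay $392.60 → $773.63
Week 2: $773.63 +$20.11 interest = $793.74; pay $392.60 → $401.14
Week 3: $401.14 +$10.43 interest = $411.57; pay $392.60 → $18.97
Week 4: $18.97 +$0.49 interest = $19.46; pay $19.46 → $0.00
Balance reaches $0.00 in week 4.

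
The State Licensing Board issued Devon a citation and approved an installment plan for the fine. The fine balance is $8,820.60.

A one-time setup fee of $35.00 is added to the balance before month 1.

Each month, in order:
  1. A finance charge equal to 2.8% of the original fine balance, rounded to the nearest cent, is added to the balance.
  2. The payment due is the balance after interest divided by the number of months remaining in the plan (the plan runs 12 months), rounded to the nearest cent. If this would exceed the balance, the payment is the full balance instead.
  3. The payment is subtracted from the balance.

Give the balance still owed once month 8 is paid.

$3,959.42

Month 1: $8,855.60 +$246.98 interest = $9,102.58; pay $758.55 → $8,344.03
Month 2: $8,344.03 +$246.98 interest = $8,591.01; pay $781.00 → $7,810.01
Month 3: $7,810.01 +$246.98 interest = $8,056.99; pay $805.70 → $7,251.29
Month 4: $7,251.29 +$246.98 interest = $7,498.27; pay $833.14 → $6,665.13
Month 5: $6,665.13 +$246.98 interest = $6,912.11; pay $864.01 → $6,048.10
Month 6: $6,048.10 +$246.98 interest = $6,295.08; pay $899.30 → $5,395.78
Month 7: $5,395.78 +$246.98 interest = $5,642.76; pay $940.46 → $4,702.30
Month 8: $4,702.30 +$246.98 interest = $4,949.28; pay $989.86 → $3,959.42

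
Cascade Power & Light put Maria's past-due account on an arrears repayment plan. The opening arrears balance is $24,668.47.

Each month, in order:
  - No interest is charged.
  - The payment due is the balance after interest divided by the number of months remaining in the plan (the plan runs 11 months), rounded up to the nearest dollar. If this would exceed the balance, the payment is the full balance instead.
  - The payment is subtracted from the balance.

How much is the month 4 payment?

$2,243.00

# | Opening | Payment | End bal
1 | $24,668.47 | $2,243.00 | $22,425.47
2 | $22,425.47 | $2,243.00 | $20,182.47
3 | $20,182.47 | $2,243.00 | $17,939.47
4 | $17,939.47 | $2,243.00 | $15,696.47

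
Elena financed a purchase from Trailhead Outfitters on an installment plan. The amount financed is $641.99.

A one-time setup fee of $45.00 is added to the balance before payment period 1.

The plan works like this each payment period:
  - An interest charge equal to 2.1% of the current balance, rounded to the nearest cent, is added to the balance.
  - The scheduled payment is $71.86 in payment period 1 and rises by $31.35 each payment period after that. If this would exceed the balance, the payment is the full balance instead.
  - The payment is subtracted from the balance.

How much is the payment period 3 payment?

$134.56

# | Opening | Interest | Payment | End bal
1 | $686.99 | $14.43 | $71.86 | $629.56
2 | $629.56 | $13.22 | $103.21 | $539.57
3 | $539.57 | $11.33 | $134.56 | $416.34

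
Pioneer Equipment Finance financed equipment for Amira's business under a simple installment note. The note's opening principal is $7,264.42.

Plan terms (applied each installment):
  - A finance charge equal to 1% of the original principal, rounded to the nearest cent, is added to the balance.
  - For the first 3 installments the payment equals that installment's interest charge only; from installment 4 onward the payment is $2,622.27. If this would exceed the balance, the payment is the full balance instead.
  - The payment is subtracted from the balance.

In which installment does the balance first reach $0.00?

6

Installment 1: opening $7,264.42; interest $72.64 → $7,337.06; payment $72.64; balance $7,264.42
Installment 2: opening $7,264.42; interest $72.64 → $7,337.06; payment $72.64; balance $7,264.42
Installment 3: opening $7,264.42; interest $72.64 → $7,337.06; payment $72.64; balance $7,264.42
Installment 4: opening $7,264.42; interest $72.64 → $7,337.06; payment $2,622.27; balance $4,714.79
Installment 5: opening $4,714.79; interest $72.64 → $4,787.43; payment $2,622.27; balance $2,165.16
Installment 6: opening $2,165.16; interest $72.64 → $2,237.80; payment $2,237.80; balance $0.00
Balance reaches $0.00 in installment 6.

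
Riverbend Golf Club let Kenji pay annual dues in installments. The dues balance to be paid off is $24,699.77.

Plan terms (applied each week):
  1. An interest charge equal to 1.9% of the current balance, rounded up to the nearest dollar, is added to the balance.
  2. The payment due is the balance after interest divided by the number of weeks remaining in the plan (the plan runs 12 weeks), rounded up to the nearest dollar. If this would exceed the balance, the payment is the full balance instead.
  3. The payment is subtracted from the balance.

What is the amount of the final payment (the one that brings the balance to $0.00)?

$2,580.77

Week 1: opening $24,699.77; interest $470.00 → $25,169.77; payment $2,098.00; balance $23,071.77
Week 2: opening $23,071.77; interest $439.00 → $23,510.77; payment $2,138.00; balance $21,372.77
Week 3: opening $21,372.77; interest $407.00 → $21,779.77; payment $2,178.00; balance $19,601.77
Week 4: opening $19,601.77; interest $373.00 → $19,974.77; payment $2,220.00; balance $17,754.77
Week 5: opening $17,754.77; interest $338.00 → $18,092.77; payment $2,262.00; balance $15,830.77
Week 6: opening $15,830.77; interest $301.00 → $16,131.77; payment $2,305.00; balance $13,826.77
Week 7: opening $13,826.77; interest $263.00 → $14,089.77; payment $2,349.00; balance $11,740.77
Week 8: opening $11,740.77; interest $224.00 → $11,964.77; payment $2,393.00; balance $9,571.77
Week 9: opening $9,571.77; interest $182.00 → $9,753.77; payment $2,439.00; balance $7,314.77
Week 10: opening $7,314.77; interest $139.00 → $7,453.77; payment $2,485.00; balance $4,968.77
Week 11: opening $4,968.77; interest $95.00 → $5,063.77; payment $2,532.00; balance $2,531.77
Week 12: opening $2,531.77; interest $49.00 → $2,580.77; payment $2,580.77; balance $0.00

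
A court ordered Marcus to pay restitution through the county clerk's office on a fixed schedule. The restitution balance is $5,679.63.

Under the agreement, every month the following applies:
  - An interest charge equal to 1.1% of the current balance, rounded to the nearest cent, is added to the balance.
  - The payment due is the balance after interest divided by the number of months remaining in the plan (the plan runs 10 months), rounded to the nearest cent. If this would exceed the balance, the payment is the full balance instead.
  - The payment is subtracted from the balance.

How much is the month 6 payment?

$606.49

Month 1: $5,679.63 +$62.48 interest = $5,742.11; pay $574.21 → $5,167.90
Month 2: $5,167.90 +$56.85 interest = $5,224.75; pay $580.53 → $4,644.22
Month 3: $4,644.22 +$51.09 interest = $4,695.31; pay $586.91 → $4,108.40
Month 4: $4,108.40 +$45.19 interest = $4,153.59; pay $593.37 → $3,560.22
Month 5: $3,560.22 +$39.16 interest = $3,599.38; pay $599.90 → $2,999.48
Month 6: $2,999.48 +$32.99 interest = $3,032.47; pay $606.49 → $2,425.98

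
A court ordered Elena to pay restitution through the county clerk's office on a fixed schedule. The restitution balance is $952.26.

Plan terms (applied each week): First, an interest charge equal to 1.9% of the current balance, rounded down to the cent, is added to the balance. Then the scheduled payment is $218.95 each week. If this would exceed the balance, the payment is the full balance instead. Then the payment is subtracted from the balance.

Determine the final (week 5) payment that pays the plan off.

Week 1: $952.26 +$18.09 interest = $970.35; pay $218.95 → $751.40
Week 2: $751.40 +$14.27 interest = $765.67; pay $218.95 → $546.72
Week 3: $546.72 +$10.38 interest = $557.10; pay $218.95 → $338.15
Week 4: $338.15 +$6.42 interest = $344.57; pay $218.95 → $125.62
Week 5: $125.62 +$2.38 interest = $128.00; pay $128.00 → $0.00

$128.00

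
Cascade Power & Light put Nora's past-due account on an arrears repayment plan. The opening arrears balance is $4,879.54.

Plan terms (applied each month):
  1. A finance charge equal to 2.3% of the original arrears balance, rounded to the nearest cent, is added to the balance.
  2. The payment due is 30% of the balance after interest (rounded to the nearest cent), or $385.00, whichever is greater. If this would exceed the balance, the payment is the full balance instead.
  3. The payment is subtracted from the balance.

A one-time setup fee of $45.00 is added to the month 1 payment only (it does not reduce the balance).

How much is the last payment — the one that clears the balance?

$331.88

# | Opening | Interest | Payment | Fee | End bal
1 | $4,879.54 | $112.23 | $1,497.53 | $45.00 | $3,494.24
2 | $3,494.24 | $112.23 | $1,081.94 | — | $2,524.53
3 | $2,524.53 | $112.23 | $791.03 | — | $1,845.73
4 | $1,845.73 | $112.23 | $587.39 | — | $1,370.57
5 | $1,370.57 | $112.23 | $444.84 | — | $1,037.96
6 | $1,037.96 | $112.23 | $385.00 | — | $765.19
7 | $765.19 | $112.23 | $385.00 | — | $492.42
8 | $492.42 | $112.23 | $385.00 | — | $219.65
9 | $219.65 | $112.23 | $331.88 | — | $0.00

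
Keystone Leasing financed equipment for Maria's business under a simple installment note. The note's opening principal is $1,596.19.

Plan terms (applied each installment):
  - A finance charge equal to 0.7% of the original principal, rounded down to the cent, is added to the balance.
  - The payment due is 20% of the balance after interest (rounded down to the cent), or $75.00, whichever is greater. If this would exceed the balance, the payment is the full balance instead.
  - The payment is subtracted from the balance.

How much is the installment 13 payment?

Installment 1: opening $1,596.19; interest $11.17 → $1,607.36; payment $321.47; balance $1,285.89
Installment 2: opening $1,285.89; interest $11.17 → $1,297.06; payment $259.41; balance $1,037.65
Installment 3: opening $1,037.65; interest $11.17 → $1,048.82; payment $209.76; balance $839.06
Installment 4: opening $839.06; interest $11.17 → $850.23; payment $170.04; balance $680.19
Installment 5: opening $680.19; interest $11.17 → $691.36; payment $138.27; balance $553.09
Installment 6: opening $553.09; interest $11.17 → $564.26; payment $112.85; balance $451.41
Installment 7: opening $451.41; interest $11.17 → $462.58; payment $92.51; balance $370.07
Installment 8: opening $370.07; interest $11.17 → $381.24; payment $76.24; balance $305.00
Installment 9: opening $305.00; interest $11.17 → $316.17; payment $75.00; balance $241.17
Installment 10: opening $241.17; interest $11.17 → $252.34; payment $75.00; balance $177.34
Installment 11: opening $177.34; interest $11.17 → $188.51; payment $75.00; balance $113.51
Installment 12: opening $113.51; interest $11.17 → $124.68; payment $75.00; balance $49.68
Installment 13: opening $49.68; interest $11.17 → $60.85; payment $60.85; balance $0.00

$60.85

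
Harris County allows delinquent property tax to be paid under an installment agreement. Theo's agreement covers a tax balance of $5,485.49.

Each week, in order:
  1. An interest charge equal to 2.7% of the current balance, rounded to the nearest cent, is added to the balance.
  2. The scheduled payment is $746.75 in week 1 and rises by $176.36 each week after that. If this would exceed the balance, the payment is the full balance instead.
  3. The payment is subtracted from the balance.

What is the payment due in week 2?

Week 1: opening $5,485.49; interest $148.11 → $5,633.60; payment $746.75; balance $4,886.85
Week 2: opening $4,886.85; interest $131.94 → $5,018.79; payment $923.11; balance $4,095.68

$923.11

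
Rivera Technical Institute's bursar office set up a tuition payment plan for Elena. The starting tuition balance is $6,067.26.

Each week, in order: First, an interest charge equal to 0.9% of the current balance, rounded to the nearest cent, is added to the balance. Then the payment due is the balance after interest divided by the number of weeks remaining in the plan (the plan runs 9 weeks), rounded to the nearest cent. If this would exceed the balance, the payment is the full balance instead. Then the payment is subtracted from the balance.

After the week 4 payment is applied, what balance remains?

$3,493.69

# | Opening | Interest | Payment | End bal
1 | $6,067.26 | $54.61 | $680.21 | $5,441.66
2 | $5,441.66 | $48.97 | $686.33 | $4,804.30
3 | $4,804.30 | $43.24 | $692.51 | $4,155.03
4 | $4,155.03 | $37.40 | $698.74 | $3,493.69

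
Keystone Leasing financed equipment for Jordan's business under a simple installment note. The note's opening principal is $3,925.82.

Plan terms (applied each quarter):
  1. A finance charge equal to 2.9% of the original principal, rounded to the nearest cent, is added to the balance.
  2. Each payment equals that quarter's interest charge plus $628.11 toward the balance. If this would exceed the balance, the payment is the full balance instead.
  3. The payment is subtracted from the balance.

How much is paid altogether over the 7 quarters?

Quarter 1: $3,925.82 +$113.85 interest = $4,039.67; pay $741.96 → $3,297.71
Quarter 2: $3,297.71 +$113.85 interest = $3,411.56; pay $741.96 → $2,669.60
Quarter 3: $2,669.60 +$113.85 interest = $2,783.45; pay $741.96 → $2,041.49
Quarter 4: $2,041.49 +$113.85 interest = $2,155.34; pay $741.96 → $1,413.38
Quarter 5: $1,413.38 +$113.85 interest = $1,527.23; pay $741.96 → $785.27
Quarter 6: $785.27 +$113.85 interest = $899.12; pay $741.96 → $157.16
Quarter 7: $157.16 +$113.85 interest = $271.01; pay $271.01 → $0.00
Total paid: $4,722.77

$4,722.77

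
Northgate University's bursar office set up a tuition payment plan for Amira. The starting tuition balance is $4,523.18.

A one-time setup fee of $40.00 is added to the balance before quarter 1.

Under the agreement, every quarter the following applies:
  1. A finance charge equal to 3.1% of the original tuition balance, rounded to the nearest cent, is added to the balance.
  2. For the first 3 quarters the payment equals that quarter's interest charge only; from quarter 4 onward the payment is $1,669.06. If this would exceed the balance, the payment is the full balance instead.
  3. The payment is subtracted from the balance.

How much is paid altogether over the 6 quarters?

Quarter 1: $4,563.18 +$140.22 interest = $4,703.40; pay $140.22 → $4,563.18
Quarter 2: $4,563.18 +$140.22 interest = $4,703.40; pay $140.22 → $4,563.18
Quarter 3: $4,563.18 +$140.22 interest = $4,703.40; pay $140.22 → $4,563.18
Quarter 4: $4,563.18 +$140.22 interest = $4,703.40; pay $1,669.06 → $3,034.34
Quarter 5: $3,034.34 +$140.22 interest = $3,174.56; pay $1,669.06 → $1,505.50
Quarter 6: $1,505.50 +$140.22 interest = $1,645.72; pay $1,645.72 → $0.00
Total paid: $5,404.50

$5,404.50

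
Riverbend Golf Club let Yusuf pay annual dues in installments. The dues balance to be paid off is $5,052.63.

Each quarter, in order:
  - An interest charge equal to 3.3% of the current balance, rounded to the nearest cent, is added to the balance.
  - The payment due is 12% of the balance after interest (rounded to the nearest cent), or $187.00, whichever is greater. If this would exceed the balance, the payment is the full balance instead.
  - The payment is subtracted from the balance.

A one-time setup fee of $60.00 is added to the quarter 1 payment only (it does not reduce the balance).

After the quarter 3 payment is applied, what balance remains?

Quarter 1: opening $5,052.63; interest $166.74 → $5,219.37; payment $626.32 (+ $60.00 fee); balance $4,593.05
Quarter 2: opening $4,593.05; interest $151.57 → $4,744.62; payment $569.35; balance $4,175.27
Quarter 3: opening $4,175.27; interest $137.78 → $4,313.05; payment $517.57; balance $3,795.48

$3,795.48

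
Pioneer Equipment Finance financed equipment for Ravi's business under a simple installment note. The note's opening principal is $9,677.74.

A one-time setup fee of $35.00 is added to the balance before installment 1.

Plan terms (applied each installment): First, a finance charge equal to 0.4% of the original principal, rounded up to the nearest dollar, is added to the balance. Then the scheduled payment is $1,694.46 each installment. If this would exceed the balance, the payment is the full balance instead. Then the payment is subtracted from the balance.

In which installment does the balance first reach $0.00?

Installment 1: $9,712.74 +$39.00 interest = $9,751.74; pay $1,694.46 → $8,057.28
Installment 2: $8,057.28 +$39.00 interest = $8,096.28; pay $1,694.46 → $6,401.82
Installment 3: $6,401.82 +$39.00 interest = $6,440.82; pay $1,694.46 → $4,746.36
Installment 4: $4,746.36 +$39.00 interest = $4,785.36; pay $1,694.46 → $3,090.90
Installment 5: $3,090.90 +$39.00 interest = $3,129.90; pay $1,694.46 → $1,435.44
Installment 6: $1,435.44 +$39.00 interest = $1,474.44; pay $1,474.44 → $0.00
Balance reaches $0.00 in installment 6.

6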